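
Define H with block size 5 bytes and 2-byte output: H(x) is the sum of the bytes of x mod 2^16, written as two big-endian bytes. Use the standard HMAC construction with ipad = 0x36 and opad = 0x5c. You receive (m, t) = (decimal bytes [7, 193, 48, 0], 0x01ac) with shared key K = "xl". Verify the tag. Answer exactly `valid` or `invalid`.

valid

Key "xl" = 78 6c is 2 bytes ≤ B = 5; zero-pad to 5 bytes: K' = 78 6c 00 00 00.
K' ⊕ ipad = 4e 5a 36 36 36; K' ⊕ opad = 24 30 5c 5c 5c.
Inner hash: sum = 78+90+54+54+54+7+193+48+0 = 578 → 02 42.
Outer hash (recomputed tag): sum = 36+48+92+92+92+2+66 = 428 → 01 ac.
Recomputed tag = 01ac; claimed = 01ac → match.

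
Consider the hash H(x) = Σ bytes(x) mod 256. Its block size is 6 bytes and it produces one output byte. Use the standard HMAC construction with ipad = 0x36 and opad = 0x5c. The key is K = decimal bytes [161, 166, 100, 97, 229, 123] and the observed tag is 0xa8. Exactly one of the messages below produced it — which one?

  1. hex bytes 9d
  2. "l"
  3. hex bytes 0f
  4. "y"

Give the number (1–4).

2

Key decimal bytes [161, 166, 100, 97, 229, 123] = a1 a6 64 61 e5 7b is exactly B = 6 bytes: K' = a1 a6 64 61 e5 7b.
K' ⊕ ipad = 97 90 52 57 d3 4d; K' ⊕ opad = fd fa 38 3d b9 27.
m1: inner = H(97 90 52 57 d3 4d 9d) = 8d; tag = H(fd fa 38 3d b9 27 8d) = d9
m2: inner = H(97 90 52 57 d3 4d 6c) = 5c; tag = H(fd fa 38 3d b9 27 5c) = a8 ← matches
m3: inner = H(97 90 52 57 d3 4d 0f) = ff; tag = H(fd fa 38 3d b9 27 ff) = 4b
m4: inner = H(97 90 52 57 d3 4d 79) = 69; tag = H(fd fa 38 3d b9 27 69) = b5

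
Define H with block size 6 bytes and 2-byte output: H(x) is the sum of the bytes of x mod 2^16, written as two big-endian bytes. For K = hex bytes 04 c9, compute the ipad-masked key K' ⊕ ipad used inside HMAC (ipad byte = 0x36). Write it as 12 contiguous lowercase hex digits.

Key hex bytes 04 c9 is 2 bytes ≤ B = 6; zero-pad to 6 bytes: K' = 04 c9 00 00 00 00.
XOR each byte with 0x36: 04⊕36=32, c9⊕36=ff, 00⊕36=36, 00⊕36=36, 00⊕36=36, 00⊕36=36.

32ff36363636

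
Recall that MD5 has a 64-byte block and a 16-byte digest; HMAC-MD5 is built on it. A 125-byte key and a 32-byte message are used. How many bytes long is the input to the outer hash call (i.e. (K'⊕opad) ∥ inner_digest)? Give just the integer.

Key is 125 > 64 bytes, so it is hashed to 16 bytes then zero-padded to 64: |K'| = 64.
Outer input = (K'⊕opad) ∥ H(inner) → 64 + 16 = 80 bytes.

80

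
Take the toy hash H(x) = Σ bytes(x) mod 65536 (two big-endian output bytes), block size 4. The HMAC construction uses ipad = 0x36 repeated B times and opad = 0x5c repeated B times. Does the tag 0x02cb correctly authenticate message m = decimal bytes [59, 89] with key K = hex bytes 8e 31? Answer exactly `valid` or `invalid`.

invalid

Key hex bytes 8e 31 is 2 bytes ≤ B = 4; zero-pad to 4 bytes: K' = 8e 31 00 00.
K' ⊕ ipad = b8 07 36 36; K' ⊕ opad = d2 6d 5c 5c.
Inner hash: sum = 184+7+54+54+59+89 = 447 → 01 bf.
Outer hash (recomputed tag): sum = 210+109+92+92+1+191 = 695 → 02 b7.
Recomputed tag = 02b7; claimed = 02cb → mismatch.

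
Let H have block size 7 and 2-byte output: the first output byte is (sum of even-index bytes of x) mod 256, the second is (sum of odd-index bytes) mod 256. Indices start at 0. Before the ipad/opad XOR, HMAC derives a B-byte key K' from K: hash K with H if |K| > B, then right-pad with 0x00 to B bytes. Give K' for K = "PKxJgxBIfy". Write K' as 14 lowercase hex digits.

d7cf0000000000

|K| = 10 > B = 7, so first hash the key.
H(K): even-index sum = 471 mod 256 = 215; odd-index sum = 463 mod 256 = 207 → d7 cf.
Zero-pad H(K) = d7 cf to 7 bytes: K' = d7 cf 00 00 00 00 00.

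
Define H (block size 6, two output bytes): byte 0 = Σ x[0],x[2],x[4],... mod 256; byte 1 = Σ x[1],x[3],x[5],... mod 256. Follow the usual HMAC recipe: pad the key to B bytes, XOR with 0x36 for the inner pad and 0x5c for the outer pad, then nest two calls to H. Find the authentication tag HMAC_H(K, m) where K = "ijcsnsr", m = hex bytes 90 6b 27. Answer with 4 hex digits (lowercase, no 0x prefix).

6501

Key "ijcsnsr" = 69 6a 63 73 6e 73 72 is 7 bytes > B = 6, so hash it first: H(key) = ac 50, then zero-pad to 6 bytes: K' = ac 50 00 00 00 00.
K' ⊕ ipad = 9a 66 36 36 36 36.  K' ⊕ opad = f0 0c 5c 5c 5c 5c.
Inner input = (K'⊕ipad) ∥ m = 9a 66 36 36 36 36 ∥ 90 6b 27.
Inner hash: even-index sum = 445 mod 256 = 189; odd-index sum = 317 mod 256 = 61 → bd 3d.
Outer input = (K'⊕opad) ∥ inner = f0 0c 5c 5c 5c 5c ∥ bd 3d.
Outer hash (tag): even-index sum = 613 mod 256 = 101; odd-index sum = 257 mod 256 = 1 → 65 01.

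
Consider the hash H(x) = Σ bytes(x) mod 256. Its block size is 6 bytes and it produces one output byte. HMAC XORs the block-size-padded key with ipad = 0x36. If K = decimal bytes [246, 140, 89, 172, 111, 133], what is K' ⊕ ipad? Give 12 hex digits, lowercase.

Key decimal bytes [246, 140, 89, 172, 111, 133] = f6 8c 59 ac 6f 85 is exactly B = 6 bytes: K' = f6 8c 59 ac 6f 85.
XOR each byte with 0x36: f6⊕36=c0, 8c⊕36=ba, 59⊕36=6f, ac⊕36=9a, 6f⊕36=59, 85⊕36=b3.

c0ba6f9a59b3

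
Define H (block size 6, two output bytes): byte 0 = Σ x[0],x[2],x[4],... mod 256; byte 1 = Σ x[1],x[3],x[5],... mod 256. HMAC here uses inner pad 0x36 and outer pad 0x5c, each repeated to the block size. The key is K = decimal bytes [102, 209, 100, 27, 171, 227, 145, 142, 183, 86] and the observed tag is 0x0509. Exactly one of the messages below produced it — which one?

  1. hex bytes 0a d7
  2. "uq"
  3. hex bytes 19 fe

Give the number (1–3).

2

Key decimal bytes [102, 209, 100, 27, 171, 227, 145, 142, 183, 86] = 66 d1 64 1b ab e3 91 8e b7 56 is 10 bytes > B = 6, so hash it first: H(key) = bd b3, then zero-pad to 6 bytes: K' = bd b3 00 00 00 00.
K' ⊕ ipad = 8b 85 36 36 36 36; K' ⊕ opad = e1 ef 5c 5c 5c 5c.
m1: inner = H(8b 85 36 36 36 36 0a d7) = 01 c8; tag = H(e1 ef 5c 5c 5c 5c 01 c8) = 9a6f
m2: inner = H(8b 85 36 36 36 36 75 71) = 6c 62; tag = H(e1 ef 5c 5c 5c 5c 6c 62) = 0509 ← matches
m3: inner = H(8b 85 36 36 36 36 19 fe) = 10 ef; tag = H(e1 ef 5c 5c 5c 5c 10 ef) = a996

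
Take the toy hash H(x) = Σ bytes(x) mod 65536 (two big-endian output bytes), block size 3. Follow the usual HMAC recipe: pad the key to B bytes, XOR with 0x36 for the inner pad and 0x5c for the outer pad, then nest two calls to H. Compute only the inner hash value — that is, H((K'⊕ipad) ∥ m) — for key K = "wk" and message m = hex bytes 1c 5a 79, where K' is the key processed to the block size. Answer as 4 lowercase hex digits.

Key "wk" = 77 6b is 2 bytes ≤ B = 3; zero-pad to 3 bytes: K' = 77 6b 00.
K' ⊕ ipad = 41 5d 36.
Inner input = 41 5d 36 ∥ 1c 5a 79.
Inner hash: sum = 65+93+54+28+90+121 = 451 → 01 c3.

01c3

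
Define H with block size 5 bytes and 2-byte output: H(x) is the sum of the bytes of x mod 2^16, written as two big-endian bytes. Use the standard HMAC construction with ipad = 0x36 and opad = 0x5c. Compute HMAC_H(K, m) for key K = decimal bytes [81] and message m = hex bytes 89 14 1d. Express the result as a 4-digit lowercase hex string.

Key decimal bytes [81] = 51 is 1 byte ≤ B = 5; zero-pad to 5 bytes: K' = 51 00 00 00 00.
K' ⊕ ipad = 67 36 36 36 36.  K' ⊕ opad = 0d 5c 5c 5c 5c.
Inner input = (K'⊕ipad) ∥ m = 67 36 36 36 36 ∥ 89 14 1d.
Inner hash: sum = 103+54+54+54+54+137+20+29 = 505 → 01 f9.
Outer input = (K'⊕opad) ∥ inner = 0d 5c 5c 5c 5c ∥ 01 f9.
Outer hash (tag): sum = 13+92+92+92+92+1+249 = 631 → 02 77.

0277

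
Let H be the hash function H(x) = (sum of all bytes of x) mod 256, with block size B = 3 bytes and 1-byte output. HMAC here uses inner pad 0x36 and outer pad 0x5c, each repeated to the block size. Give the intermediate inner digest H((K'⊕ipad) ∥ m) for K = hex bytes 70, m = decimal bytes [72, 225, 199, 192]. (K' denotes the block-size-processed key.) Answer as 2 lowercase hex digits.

Key hex bytes 70 is 1 byte ≤ B = 3; zero-pad to 3 bytes: K' = 70 00 00.
K' ⊕ ipad = 46 36 36.
Inner input = 46 36 36 ∥ 48 e1 c7 c0.
Inner hash: sum = 70+54+54+72+225+199+192 = 866; mod 256 = 98 → 62.

62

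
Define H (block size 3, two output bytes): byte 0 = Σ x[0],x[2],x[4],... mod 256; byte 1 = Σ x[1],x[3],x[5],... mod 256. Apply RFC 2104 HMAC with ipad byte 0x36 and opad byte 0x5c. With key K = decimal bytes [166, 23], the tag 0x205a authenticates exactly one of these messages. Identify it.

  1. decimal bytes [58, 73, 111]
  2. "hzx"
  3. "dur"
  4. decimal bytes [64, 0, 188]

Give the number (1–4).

1

Key decimal bytes [166, 23] = a6 17 is 2 bytes ≤ B = 3; zero-pad to 3 bytes: K' = a6 17 00.
K' ⊕ ipad = 90 21 36; K' ⊕ opad = fa 4b 5c.
m1: inner = H(90 21 36 3a 49 6f) = 0f ca; tag = H(fa 4b 5c 0f ca) = 205a ← matches
m2: inner = H(90 21 36 68 7a 78) = 40 01; tag = H(fa 4b 5c 40 01) = 578b
m3: inner = H(90 21 36 64 75 72) = 3b f7; tag = H(fa 4b 5c 3b f7) = 4d86
m4: inner = H(90 21 36 40 00 bc) = c6 1d; tag = H(fa 4b 5c c6 1d) = 7311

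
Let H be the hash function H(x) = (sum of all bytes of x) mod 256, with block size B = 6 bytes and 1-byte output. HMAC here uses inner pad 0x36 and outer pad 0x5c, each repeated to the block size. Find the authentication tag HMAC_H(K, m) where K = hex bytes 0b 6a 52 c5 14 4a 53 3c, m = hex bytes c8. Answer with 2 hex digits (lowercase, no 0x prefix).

16

Key hex bytes 0b 6a 52 c5 14 4a 53 3c is 8 bytes > B = 6, so hash it first: H(key) = 79, then zero-pad to 6 bytes: K' = 79 00 00 00 00 00.
K' ⊕ ipad = 4f 36 36 36 36 36.  K' ⊕ opad = 25 5c 5c 5c 5c 5c.
Inner input = (K'⊕ipad) ∥ m = 4f 36 36 36 36 36 ∥ c8.
Inner hash: sum = 79+54+54+54+54+54+200 = 549; mod 256 = 37 → 25.
Outer input = (K'⊕opad) ∥ inner = 25 5c 5c 5c 5c 5c ∥ 25.
Outer hash (tag): sum = 37+92+92+92+92+92+37 = 534; mod 256 = 22 → 16.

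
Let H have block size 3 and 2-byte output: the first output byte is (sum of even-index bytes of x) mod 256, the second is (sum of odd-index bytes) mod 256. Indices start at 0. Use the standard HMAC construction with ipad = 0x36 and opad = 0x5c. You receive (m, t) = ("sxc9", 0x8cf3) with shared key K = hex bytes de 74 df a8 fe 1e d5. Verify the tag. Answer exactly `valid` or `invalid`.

invalid

Key hex bytes de 74 df a8 fe 1e d5 is 7 bytes > B = 3, so hash it first: H(key) = 90 3a, then zero-pad to 3 bytes: K' = 90 3a 00.
K' ⊕ ipad = a6 0c 36; K' ⊕ opad = cc 66 5c.
Inner hash: even-index sum = 397 mod 256 = 141; odd-index sum = 226 mod 256 = 226 → 8d e2.
Outer hash (recomputed tag): even-index sum = 522 mod 256 = 10; odd-index sum = 243 mod 256 = 243 → 0a f3.
Recomputed tag = 0af3; claimed = 8cf3 → mismatch.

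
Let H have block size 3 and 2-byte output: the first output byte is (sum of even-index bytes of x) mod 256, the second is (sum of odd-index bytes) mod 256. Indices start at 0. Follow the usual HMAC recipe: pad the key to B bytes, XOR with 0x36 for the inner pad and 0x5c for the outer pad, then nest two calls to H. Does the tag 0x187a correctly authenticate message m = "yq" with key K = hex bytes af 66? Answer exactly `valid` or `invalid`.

Key hex bytes af 66 is 2 bytes ≤ B = 3; zero-pad to 3 bytes: K' = af 66 00.
K' ⊕ ipad = 99 50 36; K' ⊕ opad = f3 3a 5c.
Inner hash: even-index sum = 320 mod 256 = 64; odd-index sum = 201 mod 256 = 201 → 40 c9.
Outer hash (recomputed tag): even-index sum = 536 mod 256 = 24; odd-index sum = 122 mod 256 = 122 → 18 7a.
Recomputed tag = 187a; claimed = 187a → match.

valid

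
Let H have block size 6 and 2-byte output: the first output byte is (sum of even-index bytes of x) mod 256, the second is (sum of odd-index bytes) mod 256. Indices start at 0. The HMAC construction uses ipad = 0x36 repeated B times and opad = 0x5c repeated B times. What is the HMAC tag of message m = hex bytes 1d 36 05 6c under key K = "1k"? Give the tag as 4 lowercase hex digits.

ba5a

Key "1k" = 31 6b is 2 bytes ≤ B = 6; zero-pad to 6 bytes: K' = 31 6b 00 00 00 00.
K' ⊕ ipad = 07 5d 36 36 36 36.  K' ⊕ opad = 6d 37 5c 5c 5c 5c.
Inner input = (K'⊕ipad) ∥ m = 07 5d 36 36 36 36 ∥ 1d 36 05 6c.
Inner hash: even-index sum = 149 mod 256 = 149; odd-index sum = 363 mod 256 = 107 → 95 6b.
Outer input = (K'⊕opad) ∥ inner = 6d 37 5c 5c 5c 5c ∥ 95 6b.
Outer hash (tag): even-index sum = 442 mod 256 = 186; odd-index sum = 346 mod 256 = 90 → ba 5a.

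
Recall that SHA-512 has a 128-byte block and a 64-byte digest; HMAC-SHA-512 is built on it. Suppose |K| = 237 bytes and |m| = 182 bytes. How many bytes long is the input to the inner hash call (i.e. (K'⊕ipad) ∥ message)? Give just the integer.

310

Key is 237 > 128 bytes, so it is hashed to 64 bytes then zero-padded to 128: |K'| = 128.
Inner input = (K'⊕ipad) ∥ m → 128 + 182 = 310 bytes.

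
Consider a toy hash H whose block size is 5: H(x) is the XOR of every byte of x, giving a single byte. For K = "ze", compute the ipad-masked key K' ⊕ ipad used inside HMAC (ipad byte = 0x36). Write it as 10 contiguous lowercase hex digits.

4c53363636

Key "ze" = 7a 65 is 2 bytes ≤ B = 5; zero-pad to 5 bytes: K' = 7a 65 00 00 00.
XOR each byte with 0x36: 7a⊕36=4c, 65⊕36=53, 00⊕36=36, 00⊕36=36, 00⊕36=36.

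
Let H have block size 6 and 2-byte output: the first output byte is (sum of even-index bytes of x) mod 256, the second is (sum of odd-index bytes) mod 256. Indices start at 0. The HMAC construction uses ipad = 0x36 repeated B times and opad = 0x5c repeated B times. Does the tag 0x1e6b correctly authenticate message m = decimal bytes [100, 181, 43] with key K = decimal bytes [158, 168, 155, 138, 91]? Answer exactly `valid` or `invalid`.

Key decimal bytes [158, 168, 155, 138, 91] = 9e a8 9b 8a 5b is 5 bytes ≤ B = 6; zero-pad to 6 bytes: K' = 9e a8 9b 8a 5b 00.
K' ⊕ ipad = a8 9e ad bc 6d 36; K' ⊕ opad = c2 f4 c7 d6 07 5c.
Inner hash: even-index sum = 593 mod 256 = 81; odd-index sum = 581 mod 256 = 69 → 51 45.
Outer hash (recomputed tag): even-index sum = 481 mod 256 = 225; odd-index sum = 619 mod 256 = 107 → e1 6b.
Recomputed tag = e16b; claimed = 1e6b → mismatch.

invalid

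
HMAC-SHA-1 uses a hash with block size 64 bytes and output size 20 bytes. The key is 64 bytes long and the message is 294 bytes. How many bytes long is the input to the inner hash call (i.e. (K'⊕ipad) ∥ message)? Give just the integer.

Key is 64 ≤ 64 bytes, zero-padded: |K'| = 64.
Inner input = (K'⊕ipad) ∥ m → 64 + 294 = 358 bytes.

358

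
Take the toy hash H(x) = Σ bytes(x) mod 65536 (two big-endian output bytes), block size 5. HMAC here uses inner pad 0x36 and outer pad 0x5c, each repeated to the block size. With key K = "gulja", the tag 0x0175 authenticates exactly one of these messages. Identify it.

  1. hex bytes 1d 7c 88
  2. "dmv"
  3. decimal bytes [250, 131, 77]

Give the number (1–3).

Key "gulja" = 67 75 6c 6a 61 is exactly B = 5 bytes: K' = 67 75 6c 6a 61.
K' ⊕ ipad = 51 43 5a 5c 57; K' ⊕ opad = 3b 29 30 36 3d.
m1: inner = H(51 43 5a 5c 57 1d 7c 88) = 02 c2; tag = H(3b 29 30 36 3d 02 c2) = 01cb
m2: inner = H(51 43 5a 5c 57 64 6d 76) = 02 e8; tag = H(3b 29 30 36 3d 02 e8) = 01f1
m3: inner = H(51 43 5a 5c 57 fa 83 4d) = 03 6b; tag = H(3b 29 30 36 3d 03 6b) = 0175 ← matches

3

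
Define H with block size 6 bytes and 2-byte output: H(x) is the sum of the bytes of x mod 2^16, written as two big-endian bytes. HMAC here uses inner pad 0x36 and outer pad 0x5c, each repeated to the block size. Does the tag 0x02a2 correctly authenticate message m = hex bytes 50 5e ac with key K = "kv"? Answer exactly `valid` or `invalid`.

valid

Key "kv" = 6b 76 is 2 bytes ≤ B = 6; zero-pad to 6 bytes: K' = 6b 76 00 00 00 00.
K' ⊕ ipad = 5d 40 36 36 36 36; K' ⊕ opad = 37 2a 5c 5c 5c 5c.
Inner hash: sum = 93+64+54+54+54+54+80+94+172 = 719 → 02 cf.
Outer hash (recomputed tag): sum = 55+42+92+92+92+92+2+207 = 674 → 02 a2.
Recomputed tag = 02a2; claimed = 02a2 → match.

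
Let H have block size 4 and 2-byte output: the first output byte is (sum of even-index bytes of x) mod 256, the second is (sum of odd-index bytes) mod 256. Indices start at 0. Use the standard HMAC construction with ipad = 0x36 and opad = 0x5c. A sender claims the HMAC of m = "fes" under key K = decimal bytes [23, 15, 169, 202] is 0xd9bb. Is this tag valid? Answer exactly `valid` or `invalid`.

invalid

Key decimal bytes [23, 15, 169, 202] = 17 0f a9 ca is exactly B = 4 bytes: K' = 17 0f a9 ca.
K' ⊕ ipad = 21 39 9f fc; K' ⊕ opad = 4b 53 f5 96.
Inner hash: even-index sum = 409 mod 256 = 153; odd-index sum = 410 mod 256 = 154 → 99 9a.
Outer hash (recomputed tag): even-index sum = 473 mod 256 = 217; odd-index sum = 387 mod 256 = 131 → d9 83.
Recomputed tag = d983; claimed = d9bb → mismatch.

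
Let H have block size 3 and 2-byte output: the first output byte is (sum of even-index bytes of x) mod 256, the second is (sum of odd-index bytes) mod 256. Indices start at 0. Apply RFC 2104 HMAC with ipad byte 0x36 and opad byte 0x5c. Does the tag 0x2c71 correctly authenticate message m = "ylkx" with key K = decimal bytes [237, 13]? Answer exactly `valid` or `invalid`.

Key decimal bytes [237, 13] = ed 0d is 2 bytes ≤ B = 3; zero-pad to 3 bytes: K' = ed 0d 00.
K' ⊕ ipad = db 3b 36; K' ⊕ opad = b1 51 5c.
Inner hash: even-index sum = 501 mod 256 = 245; odd-index sum = 287 mod 256 = 31 → f5 1f.
Outer hash (recomputed tag): even-index sum = 300 mod 256 = 44; odd-index sum = 326 mod 256 = 70 → 2c 46.
Recomputed tag = 2c46; claimed = 2c71 → mismatch.

invalid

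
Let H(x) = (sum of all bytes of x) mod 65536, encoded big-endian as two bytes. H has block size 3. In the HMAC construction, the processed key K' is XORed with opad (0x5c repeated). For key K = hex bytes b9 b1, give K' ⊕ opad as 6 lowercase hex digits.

Key hex bytes b9 b1 is 2 bytes ≤ B = 3; zero-pad to 3 bytes: K' = b9 b1 00.
XOR each byte with 0x5c: b9⊕5c=e5, b1⊕5c=ed, 00⊕5c=5c.

e5ed5c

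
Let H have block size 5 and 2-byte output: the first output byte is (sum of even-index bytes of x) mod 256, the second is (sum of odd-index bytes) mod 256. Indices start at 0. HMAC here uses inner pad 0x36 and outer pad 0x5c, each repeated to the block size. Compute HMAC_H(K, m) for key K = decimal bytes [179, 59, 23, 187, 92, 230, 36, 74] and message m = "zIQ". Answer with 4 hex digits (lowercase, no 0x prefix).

df07

Key decimal bytes [179, 59, 23, 187, 92, 230, 36, 74] = b3 3b 17 bb 5c e6 24 4a is 8 bytes > B = 5, so hash it first: H(key) = 4a 26, then zero-pad to 5 bytes: K' = 4a 26 00 00 00.
K' ⊕ ipad = 7c 10 36 36 36.  K' ⊕ opad = 16 7a 5c 5c 5c.
Inner input = (K'⊕ipad) ∥ m = 7c 10 36 36 36 ∥ 7a 49 51.
Inner hash: even-index sum = 305 mod 256 = 49; odd-index sum = 273 mod 256 = 17 → 31 11.
Outer input = (K'⊕opad) ∥ inner = 16 7a 5c 5c 5c ∥ 31 11.
Outer hash (tag): even-index sum = 223 mod 256 = 223; odd-index sum = 263 mod 256 = 7 → df 07.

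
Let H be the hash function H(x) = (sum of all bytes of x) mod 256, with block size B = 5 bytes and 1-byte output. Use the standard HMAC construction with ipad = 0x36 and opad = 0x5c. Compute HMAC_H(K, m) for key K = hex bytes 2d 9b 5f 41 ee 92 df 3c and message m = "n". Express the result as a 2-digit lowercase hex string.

4a

Key hex bytes 2d 9b 5f 41 ee 92 df 3c is 8 bytes > B = 5, so hash it first: H(key) = 03, then zero-pad to 5 bytes: K' = 03 00 00 00 00.
K' ⊕ ipad = 35 36 36 36 36.  K' ⊕ opad = 5f 5c 5c 5c 5c.
Inner input = (K'⊕ipad) ∥ m = 35 36 36 36 36 ∥ 6e.
Inner hash: sum = 53+54+54+54+54+110 = 379; mod 256 = 123 → 7b.
Outer input = (K'⊕opad) ∥ inner = 5f 5c 5c 5c 5c ∥ 7b.
Outer hash (tag): sum = 95+92+92+92+92+123 = 586; mod 256 = 74 → 4a.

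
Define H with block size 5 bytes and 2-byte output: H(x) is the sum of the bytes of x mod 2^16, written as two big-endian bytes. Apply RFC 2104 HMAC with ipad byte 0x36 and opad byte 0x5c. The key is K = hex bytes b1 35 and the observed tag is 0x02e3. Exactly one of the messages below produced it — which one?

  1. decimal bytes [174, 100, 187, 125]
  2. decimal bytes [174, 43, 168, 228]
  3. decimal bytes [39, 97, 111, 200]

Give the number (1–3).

Key hex bytes b1 35 is 2 bytes ≤ B = 5; zero-pad to 5 bytes: K' = b1 35 00 00 00.
K' ⊕ ipad = 87 03 36 36 36; K' ⊕ opad = ed 69 5c 5c 5c.
m1: inner = H(87 03 36 36 36 ae 64 bb 7d) = 03 76; tag = H(ed 69 5c 5c 5c 03 76) = 02e3 ← matches
m2: inner = H(87 03 36 36 36 ae 2b a8 e4) = 03 91; tag = H(ed 69 5c 5c 5c 03 91) = 02fe
m3: inner = H(87 03 36 36 36 27 61 6f c8) = 02 eb; tag = H(ed 69 5c 5c 5c 02 eb) = 0357

1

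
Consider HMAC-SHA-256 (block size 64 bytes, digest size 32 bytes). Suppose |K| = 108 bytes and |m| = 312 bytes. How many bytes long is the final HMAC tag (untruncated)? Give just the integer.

32

The tag is one SHA-256 digest: 32 bytes.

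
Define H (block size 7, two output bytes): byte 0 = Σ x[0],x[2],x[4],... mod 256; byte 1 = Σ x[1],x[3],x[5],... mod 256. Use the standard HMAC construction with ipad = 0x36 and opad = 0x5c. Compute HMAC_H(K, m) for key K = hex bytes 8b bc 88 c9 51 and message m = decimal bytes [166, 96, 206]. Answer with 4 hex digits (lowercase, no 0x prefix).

4749

Key hex bytes 8b bc 88 c9 51 is 5 bytes ≤ B = 7; zero-pad to 7 bytes: K' = 8b bc 88 c9 51 00 00.
K' ⊕ ipad = bd 8a be ff 67 36 36.  K' ⊕ opad = d7 e0 d4 95 0d 5c 5c.
Inner input = (K'⊕ipad) ∥ m = bd 8a be ff 67 36 36 ∥ a6 60 ce.
Inner hash: even-index sum = 632 mod 256 = 120; odd-index sum = 819 mod 256 = 51 → 78 33.
Outer input = (K'⊕opad) ∥ inner = d7 e0 d4 95 0d 5c 5c ∥ 78 33.
Outer hash (tag): even-index sum = 583 mod 256 = 71; odd-index sum = 585 mod 256 = 73 → 47 49.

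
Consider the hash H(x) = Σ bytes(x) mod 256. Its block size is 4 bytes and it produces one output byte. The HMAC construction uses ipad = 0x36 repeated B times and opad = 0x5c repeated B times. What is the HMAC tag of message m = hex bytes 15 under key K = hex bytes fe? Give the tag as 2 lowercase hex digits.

Key hex bytes fe is 1 byte ≤ B = 4; zero-pad to 4 bytes: K' = fe 00 00 00.
K' ⊕ ipad = c8 36 36 36.  K' ⊕ opad = a2 5c 5c 5c.
Inner input = (K'⊕ipad) ∥ m = c8 36 36 36 ∥ 15.
Inner hash: sum = 200+54+54+54+21 = 383; mod 256 = 127 → 7f.
Outer input = (K'⊕opad) ∥ inner = a2 5c 5c 5c ∥ 7f.
Outer hash (tag): sum = 162+92+92+92+127 = 565; mod 256 = 53 → 35.

35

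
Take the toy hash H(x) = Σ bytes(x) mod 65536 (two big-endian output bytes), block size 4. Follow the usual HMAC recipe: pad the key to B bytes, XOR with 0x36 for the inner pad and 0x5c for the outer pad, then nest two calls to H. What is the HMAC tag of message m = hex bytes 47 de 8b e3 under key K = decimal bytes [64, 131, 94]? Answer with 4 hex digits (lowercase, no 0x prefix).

01b9

Key decimal bytes [64, 131, 94] = 40 83 5e is 3 bytes ≤ B = 4; zero-pad to 4 bytes: K' = 40 83 5e 00.
K' ⊕ ipad = 76 b5 68 36.  K' ⊕ opad = 1c df 02 5c.
Inner input = (K'⊕ipad) ∥ m = 76 b5 68 36 ∥ 47 de 8b e3.
Inner hash: sum = 118+181+104+54+71+222+139+227 = 1116 → 04 5c.
Outer input = (K'⊕opad) ∥ inner = 1c df 02 5c ∥ 04 5c.
Outer hash (tag): sum = 28+223+2+92+4+92 = 441 → 01 b9.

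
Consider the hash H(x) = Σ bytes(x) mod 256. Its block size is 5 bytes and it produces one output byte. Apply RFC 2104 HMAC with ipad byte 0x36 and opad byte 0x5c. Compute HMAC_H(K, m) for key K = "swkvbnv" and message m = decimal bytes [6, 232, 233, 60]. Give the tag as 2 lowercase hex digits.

Key "swkvbnv" = 73 77 6b 76 62 6e 76 is 7 bytes > B = 5, so hash it first: H(key) = 11, then zero-pad to 5 bytes: K' = 11 00 00 00 00.
K' ⊕ ipad = 27 36 36 36 36.  K' ⊕ opad = 4d 5c 5c 5c 5c.
Inner input = (K'⊕ipad) ∥ m = 27 36 36 36 36 ∥ 06 e8 e9 3c.
Inner hash: sum = 39+54+54+54+54+6+232+233+60 = 786; mod 256 = 18 → 12.
Outer input = (K'⊕opad) ∥ inner = 4d 5c 5c 5c 5c ∥ 12.
Outer hash (tag): sum = 77+92+92+92+92+18 = 463; mod 256 = 207 → cf.

cf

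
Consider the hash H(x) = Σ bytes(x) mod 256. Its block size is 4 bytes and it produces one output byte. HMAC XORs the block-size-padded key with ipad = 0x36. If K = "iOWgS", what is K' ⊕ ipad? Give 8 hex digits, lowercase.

Key "iOWgS" = 69 4f 57 67 53 is 5 bytes > B = 4, so hash it first: H(key) = c9, then zero-pad to 4 bytes: K' = c9 00 00 00.
XOR each byte with 0x36: c9⊕36=ff, 00⊕36=36, 00⊕36=36, 00⊕36=36.

ff363636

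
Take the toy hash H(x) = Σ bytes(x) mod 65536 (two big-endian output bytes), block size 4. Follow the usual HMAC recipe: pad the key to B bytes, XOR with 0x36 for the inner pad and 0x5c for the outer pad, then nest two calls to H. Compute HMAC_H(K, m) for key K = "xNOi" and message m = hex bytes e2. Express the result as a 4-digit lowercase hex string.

0100

Key "xNOi" = 78 4e 4f 69 is exactly B = 4 bytes: K' = 78 4e 4f 69.
K' ⊕ ipad = 4e 78 79 5f.  K' ⊕ opad = 24 12 13 35.
Inner input = (K'⊕ipad) ∥ m = 4e 78 79 5f ∥ e2.
Inner hash: sum = 78+120+121+95+226 = 640 → 02 80.
Outer input = (K'⊕opad) ∥ inner = 24 12 13 35 ∥ 02 80.
Outer hash (tag): sum = 36+18+19+53+2+128 = 256 → 01 00.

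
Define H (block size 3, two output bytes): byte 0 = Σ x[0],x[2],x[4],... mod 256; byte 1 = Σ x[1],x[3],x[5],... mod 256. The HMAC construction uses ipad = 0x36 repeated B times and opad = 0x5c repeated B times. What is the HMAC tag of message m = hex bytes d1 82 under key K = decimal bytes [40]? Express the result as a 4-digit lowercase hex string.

Key decimal bytes [40] = 28 is 1 byte ≤ B = 3; zero-pad to 3 bytes: K' = 28 00 00.
K' ⊕ ipad = 1e 36 36.  K' ⊕ opad = 74 5c 5c.
Inner input = (K'⊕ipad) ∥ m = 1e 36 36 ∥ d1 82.
Inner hash: even-index sum = 214 mod 256 = 214; odd-index sum = 263 mod 256 = 7 → d6 07.
Outer input = (K'⊕opad) ∥ inner = 74 5c 5c ∥ d6 07.
Outer hash (tag): even-index sum = 215 mod 256 = 215; odd-index sum = 306 mod 256 = 50 → d7 32.

d732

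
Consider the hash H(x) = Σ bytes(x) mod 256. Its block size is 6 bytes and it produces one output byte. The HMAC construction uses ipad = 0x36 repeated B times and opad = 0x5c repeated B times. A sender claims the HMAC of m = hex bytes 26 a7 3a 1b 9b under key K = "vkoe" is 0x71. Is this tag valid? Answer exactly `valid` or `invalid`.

Key "vkoe" = 76 6b 6f 65 is 4 bytes ≤ B = 6; zero-pad to 6 bytes: K' = 76 6b 6f 65 00 00.
K' ⊕ ipad = 40 5d 59 53 36 36; K' ⊕ opad = 2a 37 33 39 5c 5c.
Inner hash: sum = 64+93+89+83+54+54+38+167+58+27+155 = 882; mod 256 = 114 → 72.
Outer hash (recomputed tag): sum = 42+55+51+57+92+92+114 = 503; mod 256 = 247 → f7.
Recomputed tag = f7; claimed = 71 → mismatch.

invalid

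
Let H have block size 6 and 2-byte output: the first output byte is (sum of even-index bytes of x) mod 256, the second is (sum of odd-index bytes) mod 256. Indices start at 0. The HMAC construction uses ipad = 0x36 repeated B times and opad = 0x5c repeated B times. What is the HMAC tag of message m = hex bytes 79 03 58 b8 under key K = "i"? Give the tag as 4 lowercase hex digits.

8971

Key "i" = 69 is 1 byte ≤ B = 6; zero-pad to 6 bytes: K' = 69 00 00 00 00 00.
K' ⊕ ipad = 5f 36 36 36 36 36.  K' ⊕ opad = 35 5c 5c 5c 5c 5c.
Inner input = (K'⊕ipad) ∥ m = 5f 36 36 36 36 36 ∥ 79 03 58 b8.
Inner hash: even-index sum = 412 mod 256 = 156; odd-index sum = 349 mod 256 = 93 → 9c 5d.
Outer input = (K'⊕opad) ∥ inner = 35 5c 5c 5c 5c 5c ∥ 9c 5d.
Outer hash (tag): even-index sum = 393 mod 256 = 137; odd-index sum = 369 mod 256 = 113 → 89 71.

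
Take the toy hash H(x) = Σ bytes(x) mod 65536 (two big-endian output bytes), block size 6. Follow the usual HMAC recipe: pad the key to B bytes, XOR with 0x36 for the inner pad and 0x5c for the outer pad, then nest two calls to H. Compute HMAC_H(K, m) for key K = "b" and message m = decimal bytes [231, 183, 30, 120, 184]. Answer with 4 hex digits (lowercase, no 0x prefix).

Key "b" = 62 is 1 byte ≤ B = 6; zero-pad to 6 bytes: K' = 62 00 00 00 00 00.
K' ⊕ ipad = 54 36 36 36 36 36.  K' ⊕ opad = 3e 5c 5c 5c 5c 5c.
Inner input = (K'⊕ipad) ∥ m = 54 36 36 36 36 36 ∥ e7 b7 1e 78 b8.
Inner hash: sum = 84+54+54+54+54+54+231+183+30+120+184 = 1102 → 04 4e.
Outer input = (K'⊕opad) ∥ inner = 3e 5c 5c 5c 5c 5c ∥ 04 4e.
Outer hash (tag): sum = 62+92+92+92+92+92+4+78 = 604 → 02 5c.

025c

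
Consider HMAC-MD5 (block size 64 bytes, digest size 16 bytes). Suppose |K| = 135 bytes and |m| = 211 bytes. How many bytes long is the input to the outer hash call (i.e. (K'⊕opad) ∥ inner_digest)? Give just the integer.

Key is 135 > 64 bytes, so it is hashed to 16 bytes then zero-padded to 64: |K'| = 64.
Outer input = (K'⊕opad) ∥ H(inner) → 64 + 16 = 80 bytes.

80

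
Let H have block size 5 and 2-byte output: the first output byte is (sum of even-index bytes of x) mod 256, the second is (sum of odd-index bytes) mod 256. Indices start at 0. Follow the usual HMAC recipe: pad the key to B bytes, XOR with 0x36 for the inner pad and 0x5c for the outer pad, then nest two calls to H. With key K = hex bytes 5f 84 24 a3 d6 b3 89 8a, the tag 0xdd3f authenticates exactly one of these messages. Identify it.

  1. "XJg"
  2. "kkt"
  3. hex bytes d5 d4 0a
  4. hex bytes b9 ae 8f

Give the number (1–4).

Key hex bytes 5f 84 24 a3 d6 b3 89 8a is 8 bytes > B = 5, so hash it first: H(key) = e2 64, then zero-pad to 5 bytes: K' = e2 64 00 00 00.
K' ⊕ ipad = d4 52 36 36 36; K' ⊕ opad = be 38 5c 5c 5c.
m1: inner = H(d4 52 36 36 36 58 4a 67) = 8a 47; tag = H(be 38 5c 5c 5c 8a 47) = bd1e
m2: inner = H(d4 52 36 36 36 6b 6b 74) = ab 67; tag = H(be 38 5c 5c 5c ab 67) = dd3f ← matches
m3: inner = H(d4 52 36 36 36 d5 d4 0a) = 14 67; tag = H(be 38 5c 5c 5c 14 67) = dda8
m4: inner = H(d4 52 36 36 36 b9 ae 8f) = ee d0; tag = H(be 38 5c 5c 5c ee d0) = 4682

2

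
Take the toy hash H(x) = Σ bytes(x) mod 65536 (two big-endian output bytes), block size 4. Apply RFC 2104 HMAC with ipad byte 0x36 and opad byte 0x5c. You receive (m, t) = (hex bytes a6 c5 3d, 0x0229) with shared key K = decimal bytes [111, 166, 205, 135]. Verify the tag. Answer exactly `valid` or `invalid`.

invalid

Key decimal bytes [111, 166, 205, 135] = 6f a6 cd 87 is exactly B = 4 bytes: K' = 6f a6 cd 87.
K' ⊕ ipad = 59 90 fb b1; K' ⊕ opad = 33 fa 91 db.
Inner hash: sum = 89+144+251+177+166+197+61 = 1085 → 04 3d.
Outer hash (recomputed tag): sum = 51+250+145+219+4+61 = 730 → 02 da.
Recomputed tag = 02da; claimed = 0229 → mismatch.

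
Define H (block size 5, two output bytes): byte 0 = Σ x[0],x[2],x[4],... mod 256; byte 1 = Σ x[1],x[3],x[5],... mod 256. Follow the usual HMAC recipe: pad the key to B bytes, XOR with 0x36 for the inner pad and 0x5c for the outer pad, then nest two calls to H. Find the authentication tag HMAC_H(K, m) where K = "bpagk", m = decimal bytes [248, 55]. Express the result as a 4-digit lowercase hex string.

Key "bpagk" = 62 70 61 67 6b is exactly B = 5 bytes: K' = 62 70 61 67 6b.
K' ⊕ ipad = 54 46 57 51 5d.  K' ⊕ opad = 3e 2c 3d 3b 37.
Inner input = (K'⊕ipad) ∥ m = 54 46 57 51 5d ∥ f8 37.
Inner hash: even-index sum = 319 mod 256 = 63; odd-index sum = 399 mod 256 = 143 → 3f 8f.
Outer input = (K'⊕opad) ∥ inner = 3e 2c 3d 3b 37 ∥ 3f 8f.
Outer hash (tag): even-index sum = 321 mod 256 = 65; odd-index sum = 166 mod 256 = 166 → 41 a6.

41a6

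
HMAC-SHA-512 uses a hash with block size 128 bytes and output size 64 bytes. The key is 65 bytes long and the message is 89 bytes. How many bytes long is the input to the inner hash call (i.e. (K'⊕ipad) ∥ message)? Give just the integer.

217

Key is 65 ≤ 128 bytes, zero-padded: |K'| = 128.
Inner input = (K'⊕ipad) ∥ m → 128 + 89 = 217 bytes.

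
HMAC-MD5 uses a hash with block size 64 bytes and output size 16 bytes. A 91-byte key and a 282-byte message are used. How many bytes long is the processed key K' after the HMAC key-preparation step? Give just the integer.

64

Key is 91 > 64 bytes, so it is hashed to 16 bytes then zero-padded to 64: |K'| = 64.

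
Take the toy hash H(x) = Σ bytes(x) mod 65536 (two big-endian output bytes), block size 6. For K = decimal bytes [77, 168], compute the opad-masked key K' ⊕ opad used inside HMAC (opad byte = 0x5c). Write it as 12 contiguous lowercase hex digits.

11f45c5c5c5c

Key decimal bytes [77, 168] = 4d a8 is 2 bytes ≤ B = 6; zero-pad to 6 bytes: K' = 4d a8 00 00 00 00.
XOR each byte with 0x5c: 4d⊕5c=11, a8⊕5c=f4, 00⊕5c=5c, 00⊕5c=5c, 00⊕5c=5c, 00⊕5c=5c.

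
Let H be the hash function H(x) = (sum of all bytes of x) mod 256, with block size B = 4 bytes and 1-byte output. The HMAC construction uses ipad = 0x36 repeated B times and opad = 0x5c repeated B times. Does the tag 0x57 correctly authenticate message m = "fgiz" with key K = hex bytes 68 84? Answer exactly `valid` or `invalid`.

invalid

Key hex bytes 68 84 is 2 bytes ≤ B = 4; zero-pad to 4 bytes: K' = 68 84 00 00.
K' ⊕ ipad = 5e b2 36 36; K' ⊕ opad = 34 d8 5c 5c.
Inner hash: sum = 94+178+54+54+102+103+105+122 = 812; mod 256 = 44 → 2c.
Outer hash (recomputed tag): sum = 52+216+92+92+44 = 496; mod 256 = 240 → f0.
Recomputed tag = f0; claimed = 57 → mismatch.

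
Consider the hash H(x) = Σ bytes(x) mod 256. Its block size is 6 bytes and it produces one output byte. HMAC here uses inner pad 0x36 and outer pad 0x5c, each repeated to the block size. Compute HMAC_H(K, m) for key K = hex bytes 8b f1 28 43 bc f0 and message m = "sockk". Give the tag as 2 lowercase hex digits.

25

Key hex bytes 8b f1 28 43 bc f0 is exactly B = 6 bytes: K' = 8b f1 28 43 bc f0.
K' ⊕ ipad = bd c7 1e 75 8a c6.  K' ⊕ opad = d7 ad 74 1f e0 ac.
Inner input = (K'⊕ipad) ∥ m = bd c7 1e 75 8a c6 ∥ 73 6f 63 6b 6b.
Inner hash: sum = 189+199+30+117+138+198+115+111+99+107+107 = 1410; mod 256 = 130 → 82.
Outer input = (K'⊕opad) ∥ inner = d7 ad 74 1f e0 ac ∥ 82.
Outer hash (tag): sum = 215+173+116+31+224+172+130 = 1061; mod 256 = 37 → 25.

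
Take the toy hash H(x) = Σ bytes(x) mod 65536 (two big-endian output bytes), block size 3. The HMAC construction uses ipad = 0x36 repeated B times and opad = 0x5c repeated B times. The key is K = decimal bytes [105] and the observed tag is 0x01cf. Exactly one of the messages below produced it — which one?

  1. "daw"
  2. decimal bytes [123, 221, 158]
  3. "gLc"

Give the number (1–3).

3

Key decimal bytes [105] = 69 is 1 byte ≤ B = 3; zero-pad to 3 bytes: K' = 69 00 00.
K' ⊕ ipad = 5f 36 36; K' ⊕ opad = 35 5c 5c.
m1: inner = H(5f 36 36 64 61 77) = 02 07; tag = H(35 5c 5c 02 07) = 00f6
m2: inner = H(5f 36 36 7b dd 9e) = 02 c1; tag = H(35 5c 5c 02 c1) = 01b0
m3: inner = H(5f 36 36 67 4c 63) = 01 e1; tag = H(35 5c 5c 01 e1) = 01cf ← matches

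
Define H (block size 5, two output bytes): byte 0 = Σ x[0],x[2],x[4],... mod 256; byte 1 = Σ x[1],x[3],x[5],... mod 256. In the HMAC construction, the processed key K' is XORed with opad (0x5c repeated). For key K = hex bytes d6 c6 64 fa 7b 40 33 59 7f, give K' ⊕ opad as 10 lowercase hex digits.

3b055c5c5c

Key hex bytes d6 c6 64 fa 7b 40 33 59 7f is 9 bytes > B = 5, so hash it first: H(key) = 67 59, then zero-pad to 5 bytes: K' = 67 59 00 00 00.
XOR each byte with 0x5c: 67⊕5c=3b, 59⊕5c=05, 00⊕5c=5c, 00⊕5c=5c, 00⊕5c=5c.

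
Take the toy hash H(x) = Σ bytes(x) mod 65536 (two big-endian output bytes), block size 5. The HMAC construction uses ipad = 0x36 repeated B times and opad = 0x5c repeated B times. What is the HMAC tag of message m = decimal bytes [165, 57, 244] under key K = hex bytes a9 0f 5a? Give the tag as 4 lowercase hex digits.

Key hex bytes a9 0f 5a is 3 bytes ≤ B = 5; zero-pad to 5 bytes: K' = a9 0f 5a 00 00.
K' ⊕ ipad = 9f 39 6c 36 36.  K' ⊕ opad = f5 53 06 5c 5c.
Inner input = (K'⊕ipad) ∥ m = 9f 39 6c 36 36 ∥ a5 39 f4.
Inner hash: sum = 159+57+108+54+54+165+57+244 = 898 → 03 82.
Outer input = (K'⊕opad) ∥ inner = f5 53 06 5c 5c ∥ 03 82.
Outer hash (tag): sum = 245+83+6+92+92+3+130 = 651 → 02 8b.

028b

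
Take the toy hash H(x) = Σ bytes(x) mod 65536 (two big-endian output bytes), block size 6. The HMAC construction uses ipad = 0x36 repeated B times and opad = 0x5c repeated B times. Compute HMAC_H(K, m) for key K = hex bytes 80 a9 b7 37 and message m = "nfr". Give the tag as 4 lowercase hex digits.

046b

Key hex bytes 80 a9 b7 37 is 4 bytes ≤ B = 6; zero-pad to 6 bytes: K' = 80 a9 b7 37 00 00.
K' ⊕ ipad = b6 9f 81 01 36 36.  K' ⊕ opad = dc f5 eb 6b 5c 5c.
Inner input = (K'⊕ipad) ∥ m = b6 9f 81 01 36 36 ∥ 6e 66 72.
Inner hash: sum = 182+159+129+1+54+54+110+102+114 = 905 → 03 89.
Outer input = (K'⊕opad) ∥ inner = dc f5 eb 6b 5c 5c ∥ 03 89.
Outer hash (tag): sum = 220+245+235+107+92+92+3+137 = 1131 → 04 6b.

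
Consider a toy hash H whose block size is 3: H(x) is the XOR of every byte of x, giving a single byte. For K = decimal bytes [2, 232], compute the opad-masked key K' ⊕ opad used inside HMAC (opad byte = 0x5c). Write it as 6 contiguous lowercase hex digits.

5eb45c

Key decimal bytes [2, 232] = 02 e8 is 2 bytes ≤ B = 3; zero-pad to 3 bytes: K' = 02 e8 00.
XOR each byte with 0x5c: 02⊕5c=5e, e8⊕5c=b4, 00⊕5c=5c.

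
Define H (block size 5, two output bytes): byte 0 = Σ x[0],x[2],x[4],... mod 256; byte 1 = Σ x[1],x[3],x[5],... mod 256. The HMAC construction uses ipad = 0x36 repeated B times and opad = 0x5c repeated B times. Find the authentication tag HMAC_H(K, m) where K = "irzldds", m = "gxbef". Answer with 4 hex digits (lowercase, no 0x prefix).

774f

Key "irzldds" = 69 72 7a 6c 64 64 73 is 7 bytes > B = 5, so hash it first: H(key) = ba 42, then zero-pad to 5 bytes: K' = ba 42 00 00 00.
K' ⊕ ipad = 8c 74 36 36 36.  K' ⊕ opad = e6 1e 5c 5c 5c.
Inner input = (K'⊕ipad) ∥ m = 8c 74 36 36 36 ∥ 67 78 62 65 66.
Inner hash: even-index sum = 469 mod 256 = 213; odd-index sum = 473 mod 256 = 217 → d5 d9.
Outer input = (K'⊕opad) ∥ inner = e6 1e 5c 5c 5c ∥ d5 d9.
Outer hash (tag): even-index sum = 631 mod 256 = 119; odd-index sum = 335 mod 256 = 79 → 77 4f.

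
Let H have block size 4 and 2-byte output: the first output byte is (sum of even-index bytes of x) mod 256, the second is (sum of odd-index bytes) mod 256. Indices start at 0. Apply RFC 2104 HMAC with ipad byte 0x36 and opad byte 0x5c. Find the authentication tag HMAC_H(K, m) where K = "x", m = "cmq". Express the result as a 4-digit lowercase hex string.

d891

Key "x" = 78 is 1 byte ≤ B = 4; zero-pad to 4 bytes: K' = 78 00 00 00.
K' ⊕ ipad = 4e 36 36 36.  K' ⊕ opad = 24 5c 5c 5c.
Inner input = (K'⊕ipad) ∥ m = 4e 36 36 36 ∥ 63 6d 71.
Inner hash: even-index sum = 344 mod 256 = 88; odd-index sum = 217 mod 256 = 217 → 58 d9.
Outer input = (K'⊕opad) ∥ inner = 24 5c 5c 5c ∥ 58 d9.
Outer hash (tag): even-index sum = 216 mod 256 = 216; odd-index sum = 401 mod 256 = 145 → d8 91.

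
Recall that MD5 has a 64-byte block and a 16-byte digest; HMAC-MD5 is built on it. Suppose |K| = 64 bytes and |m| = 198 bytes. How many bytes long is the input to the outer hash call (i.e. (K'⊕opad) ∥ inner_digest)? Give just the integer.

80

Key is 64 ≤ 64 bytes, zero-padded: |K'| = 64.
Outer input = (K'⊕opad) ∥ H(inner) → 64 + 16 = 80 bytes.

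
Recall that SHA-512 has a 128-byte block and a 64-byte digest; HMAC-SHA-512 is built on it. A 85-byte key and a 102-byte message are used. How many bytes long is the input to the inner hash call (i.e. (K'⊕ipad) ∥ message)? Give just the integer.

Key is 85 ≤ 128 bytes, zero-padded: |K'| = 128.
Inner input = (K'⊕ipad) ∥ m → 128 + 102 = 230 bytes.

230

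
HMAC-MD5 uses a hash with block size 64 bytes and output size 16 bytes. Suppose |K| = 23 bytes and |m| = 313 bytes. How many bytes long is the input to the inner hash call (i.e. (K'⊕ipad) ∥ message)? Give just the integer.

377

Key is 23 ≤ 64 bytes, zero-padded: |K'| = 64.
Inner input = (K'⊕ipad) ∥ m → 64 + 313 = 377 bytes.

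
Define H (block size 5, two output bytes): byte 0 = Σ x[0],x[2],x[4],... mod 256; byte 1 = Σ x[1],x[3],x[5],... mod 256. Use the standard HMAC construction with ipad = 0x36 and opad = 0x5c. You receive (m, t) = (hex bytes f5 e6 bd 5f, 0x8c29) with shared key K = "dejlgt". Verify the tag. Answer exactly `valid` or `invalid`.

Key "dejlgt" = 64 65 6a 6c 67 74 is 6 bytes > B = 5, so hash it first: H(key) = 35 45, then zero-pad to 5 bytes: K' = 35 45 00 00 00.
K' ⊕ ipad = 03 73 36 36 36; K' ⊕ opad = 69 19 5c 5c 5c.
Inner hash: even-index sum = 436 mod 256 = 180; odd-index sum = 603 mod 256 = 91 → b4 5b.
Outer hash (recomputed tag): even-index sum = 380 mod 256 = 124; odd-index sum = 297 mod 256 = 41 → 7c 29.
Recomputed tag = 7c29; claimed = 8c29 → mismatch.

invalid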